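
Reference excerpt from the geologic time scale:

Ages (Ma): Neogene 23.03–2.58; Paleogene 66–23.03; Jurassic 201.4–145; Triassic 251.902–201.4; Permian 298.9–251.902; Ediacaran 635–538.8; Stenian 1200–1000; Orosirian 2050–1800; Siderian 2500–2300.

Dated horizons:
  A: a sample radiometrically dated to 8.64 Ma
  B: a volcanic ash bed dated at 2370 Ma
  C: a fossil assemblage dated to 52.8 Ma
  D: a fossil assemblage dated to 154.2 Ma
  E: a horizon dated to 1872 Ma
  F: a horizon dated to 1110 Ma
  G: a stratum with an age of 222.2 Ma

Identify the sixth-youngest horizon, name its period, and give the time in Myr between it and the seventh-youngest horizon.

E, in the Orosirian; 498 million years to B

Sorted youngest-first by Ma: A (8.64), C (52.8), D (154.2), G (222.2), F (1110), E (1872), B (2370).
The sixth youngest is E at 1872 Ma, which lies in 2050–1800 Ma: the Orosirian.
The seventh youngest is B at 2370 Ma; separation = |1872 − 2370| = 498 Myr.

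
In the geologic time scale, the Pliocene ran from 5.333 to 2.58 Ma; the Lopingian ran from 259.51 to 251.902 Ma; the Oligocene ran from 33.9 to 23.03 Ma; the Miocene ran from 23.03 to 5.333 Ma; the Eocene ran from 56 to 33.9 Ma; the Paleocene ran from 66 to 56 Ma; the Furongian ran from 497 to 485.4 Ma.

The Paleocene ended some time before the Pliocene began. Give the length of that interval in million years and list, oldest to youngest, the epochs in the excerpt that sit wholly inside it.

50.667 million years; Eocene, Oligocene, Miocene

The Paleocene closes at 56 Ma and the Pliocene opens at 5.333 Ma, so the interval is 56 − 5.333 = 50.667 Myr.
An epoch fits inside if it starts at or after 56 Ma and ends at or before 5.333 Ma; oldest first that gives Eocene, Oligocene, Miocene.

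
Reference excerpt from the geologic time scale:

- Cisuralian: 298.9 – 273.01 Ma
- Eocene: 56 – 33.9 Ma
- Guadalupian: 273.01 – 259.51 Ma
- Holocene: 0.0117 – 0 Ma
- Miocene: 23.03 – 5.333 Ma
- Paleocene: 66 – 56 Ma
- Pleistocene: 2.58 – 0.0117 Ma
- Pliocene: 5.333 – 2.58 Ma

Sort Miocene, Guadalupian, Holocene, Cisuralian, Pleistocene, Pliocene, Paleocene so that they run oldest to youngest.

Cisuralian, then Guadalupian, then Paleocene, then Miocene, then Pliocene, then Pleistocene, then Holocene

Sorting by start age (descending Ma, since larger Ma = older): Cisuralian start 298.9, Guadalupian start 273.01, Paleocene start 66, Miocene start 23.03, Pliocene start 5.333, Pleistocene start 2.58, Holocene start 0.0117.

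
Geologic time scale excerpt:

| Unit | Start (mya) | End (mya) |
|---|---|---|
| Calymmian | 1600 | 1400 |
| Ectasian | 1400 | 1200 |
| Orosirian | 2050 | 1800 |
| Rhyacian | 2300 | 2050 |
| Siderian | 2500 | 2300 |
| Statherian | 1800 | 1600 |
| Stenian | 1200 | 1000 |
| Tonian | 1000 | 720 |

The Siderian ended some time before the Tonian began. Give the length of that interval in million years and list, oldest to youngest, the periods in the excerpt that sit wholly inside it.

End of Siderian = 2300 Ma; start of Tonian = 1000 Ma.
Gap = 2300 − 1000 = 1300 Myr.
Periods wholly inside 2300–1000 Ma: Rhyacian (2300–2050), Orosirian (2050–1800), Statherian (1800–1600), Calymmian (1600–1400), Ectasian (1400–1200), Stenian (1200–1000).

1300 million years; Rhyacian, Orosirian, Statherian, Calymmian, Ectasian, Stenian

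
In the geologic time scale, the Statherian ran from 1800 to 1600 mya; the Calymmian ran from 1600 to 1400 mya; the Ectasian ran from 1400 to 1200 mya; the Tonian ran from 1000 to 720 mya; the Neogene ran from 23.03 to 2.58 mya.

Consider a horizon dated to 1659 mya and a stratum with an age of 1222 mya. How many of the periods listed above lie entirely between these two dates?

1

The older date is 1659 Ma and the younger is 1222 Ma.
Periods with start < 1659 and end > 1222 Ma: Calymmian (1600–1400).
That is 1 complete period.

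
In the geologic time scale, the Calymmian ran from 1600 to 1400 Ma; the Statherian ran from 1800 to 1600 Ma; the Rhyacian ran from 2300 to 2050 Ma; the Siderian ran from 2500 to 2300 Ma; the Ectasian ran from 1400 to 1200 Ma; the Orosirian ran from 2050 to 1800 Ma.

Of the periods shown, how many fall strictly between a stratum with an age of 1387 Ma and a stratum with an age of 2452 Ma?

2452 Ma sits inside the Siderian (2500–2300) and 1387 Ma inside the Ectasian (1400–1200); neither of those is wholly between the two dates.
The listed periods lying completely between them are Rhyacian, Orosirian, Statherian, Calymmian — 4 in all.

4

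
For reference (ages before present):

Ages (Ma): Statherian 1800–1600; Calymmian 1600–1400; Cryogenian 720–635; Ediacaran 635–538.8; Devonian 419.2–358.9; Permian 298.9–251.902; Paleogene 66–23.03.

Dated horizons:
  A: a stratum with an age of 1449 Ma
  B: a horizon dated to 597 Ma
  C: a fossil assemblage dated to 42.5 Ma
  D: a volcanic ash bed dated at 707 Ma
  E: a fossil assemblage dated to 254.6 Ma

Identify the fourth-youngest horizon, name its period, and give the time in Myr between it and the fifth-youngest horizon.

Smaller Ma means younger, so youngest first: C 42.5 < E 254.6 < B 597 < D 707 < A 1449.
Counting 4 along gives D (707 Ma); the excerpt puts that inside the Cryogenian, 720–635 Ma.
Next in line is A (1449 Ma), and 1449 − 707 = 742 Myr.

D, in the Cryogenian; 742 million years to A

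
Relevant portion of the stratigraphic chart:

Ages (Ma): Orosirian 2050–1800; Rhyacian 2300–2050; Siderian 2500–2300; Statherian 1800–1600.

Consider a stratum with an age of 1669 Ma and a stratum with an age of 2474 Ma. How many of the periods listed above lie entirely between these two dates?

2

The older date is 2474 Ma and the younger is 1669 Ma.
Periods with start < 2474 and end > 1669 Ma: Rhyacian (2300–2050), Orosirian (2050–1800).
That is 2 complete periods.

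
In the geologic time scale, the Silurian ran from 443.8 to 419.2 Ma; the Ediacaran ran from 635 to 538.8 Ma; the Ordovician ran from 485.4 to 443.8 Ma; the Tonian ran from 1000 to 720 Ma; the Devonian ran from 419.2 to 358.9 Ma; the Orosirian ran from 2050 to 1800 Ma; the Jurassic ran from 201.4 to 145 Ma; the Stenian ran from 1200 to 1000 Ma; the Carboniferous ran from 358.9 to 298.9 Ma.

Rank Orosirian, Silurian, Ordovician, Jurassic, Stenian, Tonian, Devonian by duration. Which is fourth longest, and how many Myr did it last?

Start − end for each: Orosirian 2050 − 1800 = 250; Silurian 443.8 − 419.2 = 24.6; Ordovician 485.4 − 443.8 = 41.6; Jurassic 201.4 − 145 = 56.4; Stenian 1200 − 1000 = 200; Tonian 1000 − 720 = 280; Devonian 419.2 − 358.9 = 60.3.
Ranking these from longest: Tonian > Orosirian > Stenian > Devonian > Jurassic > Ordovician > Silurian.
Position 4 in that ranking is Devonian, which lasted 60.3 Myr.

Devonian, 60.3 million years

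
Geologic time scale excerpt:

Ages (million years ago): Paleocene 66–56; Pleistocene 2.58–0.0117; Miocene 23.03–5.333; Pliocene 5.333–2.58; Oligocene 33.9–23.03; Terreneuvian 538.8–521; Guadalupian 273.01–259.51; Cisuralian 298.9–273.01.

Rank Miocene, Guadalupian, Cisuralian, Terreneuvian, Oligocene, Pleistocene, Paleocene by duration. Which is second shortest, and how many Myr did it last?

Paleocene, 10 million years

Durations: Miocene 17.697; Guadalupian 13.5; Cisuralian 25.89; Terreneuvian 17.8; Oligocene 10.87; Pleistocene 2.5683; Paleocene 10 Myr.
Sorted shortest-first: Pleistocene (2.5683), Paleocene (10), Oligocene (10.87), Guadalupian (13.5), Miocene (17.697), Terreneuvian (17.8), Cisuralian (25.89).
The second shortest is Paleocene at 10 Myr.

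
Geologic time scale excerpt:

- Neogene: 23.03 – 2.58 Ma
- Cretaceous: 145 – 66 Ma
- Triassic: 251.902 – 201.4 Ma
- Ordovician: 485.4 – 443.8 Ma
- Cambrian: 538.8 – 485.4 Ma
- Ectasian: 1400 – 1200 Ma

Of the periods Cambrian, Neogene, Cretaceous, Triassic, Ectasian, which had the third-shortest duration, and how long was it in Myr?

Cambrian, 53.4 million years

Durations: Cambrian 53.4; Neogene 20.45; Cretaceous 79; Triassic 50.502; Ectasian 200 Myr.
Sorted shortest-first: Neogene (20.45), Triassic (50.502), Cambrian (53.4), Cretaceous (79), Ectasian (200).
The third shortest is Cambrian at 53.4 Myr.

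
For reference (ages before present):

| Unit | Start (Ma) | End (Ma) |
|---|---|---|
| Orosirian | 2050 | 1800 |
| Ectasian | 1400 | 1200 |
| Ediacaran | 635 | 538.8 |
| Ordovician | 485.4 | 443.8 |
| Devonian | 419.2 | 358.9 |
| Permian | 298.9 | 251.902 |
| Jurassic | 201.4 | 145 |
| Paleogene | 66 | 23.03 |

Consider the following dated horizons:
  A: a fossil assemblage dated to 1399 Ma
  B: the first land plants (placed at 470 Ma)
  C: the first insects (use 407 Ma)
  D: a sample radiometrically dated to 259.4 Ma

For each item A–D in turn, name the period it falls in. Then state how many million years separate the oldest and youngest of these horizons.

A: 1399 Ma lies in 1400–1200 Ma, so Ectasian.
B: 470 Ma lies in 485.4–443.8 Ma, so Ordovician.
C: 407 Ma lies in 419.2–358.9 Ma, so Devonian.
D: 259.4 Ma lies in 298.9–251.902 Ma, so Permian.
Oldest = 1399 Ma, youngest = 259.4 Ma → span 1139.6 Myr.

A — Ectasian; B — Ordovician; C — Devonian; D — Permian; span 1139.6 million years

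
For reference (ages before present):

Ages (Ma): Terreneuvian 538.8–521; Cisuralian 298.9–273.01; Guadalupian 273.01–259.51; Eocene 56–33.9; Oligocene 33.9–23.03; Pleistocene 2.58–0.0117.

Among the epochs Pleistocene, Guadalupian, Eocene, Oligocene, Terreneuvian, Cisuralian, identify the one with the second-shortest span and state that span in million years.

Oligocene, 10.87 million years

Start − end for each: Pleistocene 2.58 − 0.0117 = 2.5683; Guadalupian 273.01 − 259.51 = 13.5; Eocene 56 − 33.9 = 22.1; Oligocene 33.9 − 23.03 = 10.87; Terreneuvian 538.8 − 521 = 17.8; Cisuralian 298.9 − 273.01 = 25.89.
Ranking these from shortest: Pleistocene < Oligocene < Guadalupian < Terreneuvian < Eocene < Cisuralian.
Position 2 in that ranking is Oligocene, which lasted 10.87 Myr.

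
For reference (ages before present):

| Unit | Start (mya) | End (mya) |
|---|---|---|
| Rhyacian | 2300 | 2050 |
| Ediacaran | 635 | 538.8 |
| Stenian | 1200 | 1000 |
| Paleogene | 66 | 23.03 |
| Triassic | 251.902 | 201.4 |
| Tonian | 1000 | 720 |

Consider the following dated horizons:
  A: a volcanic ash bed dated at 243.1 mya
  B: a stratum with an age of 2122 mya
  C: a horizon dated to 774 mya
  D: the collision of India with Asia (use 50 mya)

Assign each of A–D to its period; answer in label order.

A — Triassic; B — Rhyacian; C — Tonian; D — Paleogene

Match each age against the start–end ranges in the excerpt: A = 243.1 Ma → Triassic (251.902–201.4); B = 2122 Ma → Rhyacian (2300–2050); C = 774 Ma → Tonian (1000–720); D = 50 Ma → Paleogene (66–23.03).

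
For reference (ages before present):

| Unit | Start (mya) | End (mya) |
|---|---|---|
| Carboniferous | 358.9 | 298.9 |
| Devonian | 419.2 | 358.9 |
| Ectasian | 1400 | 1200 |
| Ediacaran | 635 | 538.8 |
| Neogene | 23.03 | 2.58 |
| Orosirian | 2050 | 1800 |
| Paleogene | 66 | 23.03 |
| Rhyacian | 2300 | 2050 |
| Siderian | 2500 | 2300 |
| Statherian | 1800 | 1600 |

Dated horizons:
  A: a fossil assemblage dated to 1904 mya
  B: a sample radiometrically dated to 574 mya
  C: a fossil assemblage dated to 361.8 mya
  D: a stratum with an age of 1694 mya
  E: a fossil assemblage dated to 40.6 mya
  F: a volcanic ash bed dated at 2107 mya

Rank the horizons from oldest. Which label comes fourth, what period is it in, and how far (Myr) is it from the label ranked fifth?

Larger Ma means older, so oldest first: F 2107 > A 1904 > D 1694 > B 574 > C 361.8 > E 40.6.
Counting 4 along gives B (574 Ma); the excerpt puts that inside the Ediacaran, 635–538.8 Ma.
Next in line is C (361.8 Ma), and 574 − 361.8 = 212.2 Myr.

B, in the Ediacaran; 212.2 million years to C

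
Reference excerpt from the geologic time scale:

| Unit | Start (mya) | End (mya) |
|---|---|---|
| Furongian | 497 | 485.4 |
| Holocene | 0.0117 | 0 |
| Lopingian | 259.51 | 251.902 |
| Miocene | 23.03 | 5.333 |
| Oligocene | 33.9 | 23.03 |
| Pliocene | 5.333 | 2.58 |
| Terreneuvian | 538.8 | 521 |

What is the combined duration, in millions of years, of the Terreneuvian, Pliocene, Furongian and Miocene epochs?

49.85 million years

Each duration: Terreneuvian = 17.8; Pliocene = 2.753; Furongian = 11.6; Miocene = 17.697.
Sum: 17.8 + 2.753 + 11.6 + 17.697 = 49.85 Myr.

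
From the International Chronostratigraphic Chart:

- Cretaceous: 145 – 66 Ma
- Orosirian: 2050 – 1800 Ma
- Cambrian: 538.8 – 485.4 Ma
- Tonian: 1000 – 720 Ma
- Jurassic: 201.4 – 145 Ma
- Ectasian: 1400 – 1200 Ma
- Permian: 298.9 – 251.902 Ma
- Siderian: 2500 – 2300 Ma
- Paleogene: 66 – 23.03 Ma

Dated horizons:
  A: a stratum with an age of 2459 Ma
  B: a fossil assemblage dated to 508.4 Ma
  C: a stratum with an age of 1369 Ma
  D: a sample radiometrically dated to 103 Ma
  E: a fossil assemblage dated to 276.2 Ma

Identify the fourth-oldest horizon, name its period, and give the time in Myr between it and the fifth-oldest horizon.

Sorted oldest-first by Ma: A (2459), C (1369), B (508.4), E (276.2), D (103).
The fourth oldest is E at 276.2 Ma, which lies in 298.9–251.902 Ma: the Permian.
The fifth oldest is D at 103 Ma; separation = |276.2 − 103| = 173.2 Myr.

E, in the Permian; 173.2 million years to D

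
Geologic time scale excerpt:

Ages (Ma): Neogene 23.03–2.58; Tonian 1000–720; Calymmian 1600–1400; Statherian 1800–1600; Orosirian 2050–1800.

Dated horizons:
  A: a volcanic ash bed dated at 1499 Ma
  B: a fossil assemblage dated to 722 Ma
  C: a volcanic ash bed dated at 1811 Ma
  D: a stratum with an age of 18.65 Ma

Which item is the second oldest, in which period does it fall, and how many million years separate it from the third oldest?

A, in the Calymmian; 777 million years to B

Sorted oldest-first by Ma: C (1811), A (1499), B (722), D (18.65).
The second oldest is A at 1499 Ma, which lies in 1600–1400 Ma: the Calymmian.
The third oldest is B at 722 Ma; separation = |1499 − 722| = 777 Myr.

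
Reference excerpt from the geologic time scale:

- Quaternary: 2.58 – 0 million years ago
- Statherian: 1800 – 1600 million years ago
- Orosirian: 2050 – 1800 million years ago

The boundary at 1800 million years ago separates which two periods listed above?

Orosirian and Statherian

The Orosirian ends at 1800 million years ago and the Statherian begins at 1800 million years ago, so they share that boundary.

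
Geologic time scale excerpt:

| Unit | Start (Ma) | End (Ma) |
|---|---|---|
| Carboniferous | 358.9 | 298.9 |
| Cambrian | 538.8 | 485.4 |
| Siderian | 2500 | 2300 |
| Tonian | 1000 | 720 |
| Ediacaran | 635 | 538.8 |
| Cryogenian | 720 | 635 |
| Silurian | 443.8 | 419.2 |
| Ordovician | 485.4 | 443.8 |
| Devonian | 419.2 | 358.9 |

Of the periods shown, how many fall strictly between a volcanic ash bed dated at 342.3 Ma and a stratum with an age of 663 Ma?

663 Ma sits inside the Cryogenian (720–635) and 342.3 Ma inside the Carboniferous (358.9–298.9); neither of those is wholly between the two dates.
The listed periods lying completely between them are Ediacaran, Cambrian, Ordovician, Silurian, Devonian — 5 in all.

5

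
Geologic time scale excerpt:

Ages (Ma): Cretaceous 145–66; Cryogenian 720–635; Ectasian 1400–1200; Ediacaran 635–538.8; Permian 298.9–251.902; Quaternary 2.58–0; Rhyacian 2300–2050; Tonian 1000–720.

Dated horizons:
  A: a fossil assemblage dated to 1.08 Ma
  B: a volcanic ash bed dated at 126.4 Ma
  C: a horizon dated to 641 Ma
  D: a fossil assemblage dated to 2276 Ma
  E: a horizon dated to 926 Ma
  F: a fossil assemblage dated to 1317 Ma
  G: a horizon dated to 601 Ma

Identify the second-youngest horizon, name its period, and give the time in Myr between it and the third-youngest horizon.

B, in the Cretaceous; 474.6 million years to G

Smaller Ma means younger, so youngest first: A 1.08 < B 126.4 < G 601 < C 641 < E 926 < F 1317 < D 2276.
Counting 2 along gives B (126.4 Ma); the excerpt puts that inside the Cretaceous, 145–66 Ma.
Next in line is G (601 Ma), and 601 − 126.4 = 474.6 Myr.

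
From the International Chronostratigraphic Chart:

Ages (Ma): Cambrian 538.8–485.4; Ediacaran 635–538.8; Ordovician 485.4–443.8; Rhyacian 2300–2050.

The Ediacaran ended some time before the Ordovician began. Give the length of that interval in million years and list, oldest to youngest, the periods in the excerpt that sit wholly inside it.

53.4 million years; Cambrian

The Ediacaran closes at 538.8 Ma and the Ordovician opens at 485.4 Ma, so the interval is 538.8 − 485.4 = 53.4 Myr.
A period fits inside if it starts at or after 538.8 Ma and ends at or before 485.4 Ma; oldest first that gives Cambrian.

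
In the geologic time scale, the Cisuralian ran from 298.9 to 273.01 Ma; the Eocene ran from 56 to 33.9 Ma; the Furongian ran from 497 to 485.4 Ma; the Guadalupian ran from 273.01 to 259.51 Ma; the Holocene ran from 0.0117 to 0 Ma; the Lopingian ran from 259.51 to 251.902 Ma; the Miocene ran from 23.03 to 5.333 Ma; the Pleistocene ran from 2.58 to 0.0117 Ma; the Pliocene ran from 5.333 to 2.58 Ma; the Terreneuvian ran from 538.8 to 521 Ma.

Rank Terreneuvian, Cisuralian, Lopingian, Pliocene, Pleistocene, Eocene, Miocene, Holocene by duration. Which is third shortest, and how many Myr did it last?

Start − end for each: Terreneuvian 538.8 − 521 = 17.8; Cisuralian 298.9 − 273.01 = 25.89; Lopingian 259.51 − 251.902 = 7.608; Pliocene 5.333 − 2.58 = 2.753; Pleistocene 2.58 − 0.0117 = 2.5683; Eocene 56 − 33.9 = 22.1; Miocene 23.03 − 5.333 = 17.697; Holocene 0.0117 − 0 = 0.0117.
Ranking these from shortest: Holocene < Pleistocene < Pliocene < Lopingian < Miocene < Terreneuvian < Eocene < Cisuralian.
Position 3 in that ranking is Pliocene, which lasted 2.753 Myr.

Pliocene, 2.753 million years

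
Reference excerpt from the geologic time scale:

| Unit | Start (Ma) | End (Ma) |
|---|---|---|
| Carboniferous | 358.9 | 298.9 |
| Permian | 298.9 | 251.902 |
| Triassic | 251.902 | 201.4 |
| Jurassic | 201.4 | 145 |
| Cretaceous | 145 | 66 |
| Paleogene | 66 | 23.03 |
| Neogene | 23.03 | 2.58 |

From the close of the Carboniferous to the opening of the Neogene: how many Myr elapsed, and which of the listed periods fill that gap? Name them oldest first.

275.87 million years; Permian, Triassic, Jurassic, Cretaceous, Paleogene

End of Carboniferous = 298.9 Ma; start of Neogene = 23.03 Ma.
Gap = 298.9 − 23.03 = 275.87 Myr.
Periods wholly inside 298.9–23.03 Ma: Permian (298.9–251.902), Triassic (251.902–201.4), Jurassic (201.4–145), Cretaceous (145–66), Paleogene (66–23.03).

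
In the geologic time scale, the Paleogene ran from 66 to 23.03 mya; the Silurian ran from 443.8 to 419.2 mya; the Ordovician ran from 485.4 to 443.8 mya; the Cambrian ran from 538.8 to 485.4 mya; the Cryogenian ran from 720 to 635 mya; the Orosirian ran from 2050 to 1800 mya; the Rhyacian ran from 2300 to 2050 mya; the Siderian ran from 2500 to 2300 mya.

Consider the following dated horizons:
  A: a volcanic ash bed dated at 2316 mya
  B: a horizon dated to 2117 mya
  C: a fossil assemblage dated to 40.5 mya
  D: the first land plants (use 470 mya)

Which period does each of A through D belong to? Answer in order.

Match each age against the start–end ranges in the excerpt: A = 2316 Ma → Siderian (2500–2300); B = 2117 Ma → Rhyacian (2300–2050); C = 40.5 Ma → Paleogene (66–23.03); D = 470 Ma → Ordovician (485.4–443.8).

A — Siderian; B — Rhyacian; C — Paleogene; D — Ordovician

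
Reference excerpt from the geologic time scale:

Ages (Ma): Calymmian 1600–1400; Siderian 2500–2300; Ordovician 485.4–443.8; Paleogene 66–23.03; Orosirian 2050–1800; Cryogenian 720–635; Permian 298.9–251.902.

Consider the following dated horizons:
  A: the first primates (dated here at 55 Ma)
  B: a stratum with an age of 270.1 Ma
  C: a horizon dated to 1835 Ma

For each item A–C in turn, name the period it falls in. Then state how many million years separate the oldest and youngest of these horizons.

A — Paleogene; B — Permian; C — Orosirian; span 1780 million years

A: 55 Ma lies in 66–23.03 Ma, so Paleogene.
B: 270.1 Ma lies in 298.9–251.902 Ma, so Permian.
C: 1835 Ma lies in 2050–1800 Ma, so Orosirian.
Oldest = 1835 Ma, youngest = 55 Ma → span 1780 Myr.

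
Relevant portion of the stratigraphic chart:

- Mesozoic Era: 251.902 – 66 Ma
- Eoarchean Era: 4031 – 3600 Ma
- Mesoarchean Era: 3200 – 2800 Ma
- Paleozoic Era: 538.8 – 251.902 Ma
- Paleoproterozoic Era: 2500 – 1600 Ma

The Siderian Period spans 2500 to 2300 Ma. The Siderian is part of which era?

The Siderian (2500–2300 Ma) lies entirely within 2500–1600 Ma, the Paleoproterozoic Era.

Paleoproterozoic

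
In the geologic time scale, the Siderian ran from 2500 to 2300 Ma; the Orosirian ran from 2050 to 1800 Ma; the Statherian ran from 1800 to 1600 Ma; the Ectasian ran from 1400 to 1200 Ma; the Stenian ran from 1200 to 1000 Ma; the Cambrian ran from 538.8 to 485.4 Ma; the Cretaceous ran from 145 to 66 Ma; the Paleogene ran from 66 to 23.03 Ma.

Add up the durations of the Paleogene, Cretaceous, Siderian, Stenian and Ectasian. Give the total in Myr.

Each duration: Paleogene = 42.97; Cretaceous = 79; Siderian = 200; Stenian = 200; Ectasian = 200.
Sum: 42.97 + 79 + 200 + 200 + 200 = 721.97 Myr.

721.97 million years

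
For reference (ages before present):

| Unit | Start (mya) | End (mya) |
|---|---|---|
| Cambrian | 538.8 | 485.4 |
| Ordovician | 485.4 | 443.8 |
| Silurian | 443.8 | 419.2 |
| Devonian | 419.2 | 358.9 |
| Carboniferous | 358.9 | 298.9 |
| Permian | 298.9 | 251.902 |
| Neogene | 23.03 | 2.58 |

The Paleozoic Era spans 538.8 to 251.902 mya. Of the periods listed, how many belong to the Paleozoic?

Periods inside 538.8–251.902 Ma: Cambrian, Ordovician, Silurian, Devonian, Carboniferous, Permian — 6 in total.

6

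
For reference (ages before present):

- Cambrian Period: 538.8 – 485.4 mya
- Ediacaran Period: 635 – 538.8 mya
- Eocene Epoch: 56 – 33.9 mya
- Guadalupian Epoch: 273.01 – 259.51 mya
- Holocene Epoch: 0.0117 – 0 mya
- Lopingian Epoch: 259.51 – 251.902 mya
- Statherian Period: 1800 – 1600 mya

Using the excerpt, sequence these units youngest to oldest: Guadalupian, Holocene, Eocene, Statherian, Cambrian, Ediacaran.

Holocene → Eocene → Guadalupian → Cambrian → Ediacaran → Statherian

Sorting by start age (ascending Ma, since larger Ma = older): Holocene began 0.0117, Eocene began 56, Guadalupian began 273.01, Cambrian began 538.8, Ediacaran began 635, Statherian began 1800.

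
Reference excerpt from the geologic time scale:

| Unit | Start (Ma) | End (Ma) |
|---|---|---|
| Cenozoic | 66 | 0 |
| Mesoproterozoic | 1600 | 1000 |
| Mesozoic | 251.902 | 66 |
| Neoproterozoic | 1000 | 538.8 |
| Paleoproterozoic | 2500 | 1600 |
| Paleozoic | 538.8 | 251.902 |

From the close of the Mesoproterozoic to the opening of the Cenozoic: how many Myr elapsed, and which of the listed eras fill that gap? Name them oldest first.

End of Mesoproterozoic = 1000 Ma; start of Cenozoic = 66 Ma.
Gap = 1000 − 66 = 934 Myr.
Eras wholly inside 1000–66 Ma: Neoproterozoic (1000–538.8), Paleozoic (538.8–251.902), Mesozoic (251.902–66).

934 million years; Neoproterozoic, Paleozoic, Mesozoic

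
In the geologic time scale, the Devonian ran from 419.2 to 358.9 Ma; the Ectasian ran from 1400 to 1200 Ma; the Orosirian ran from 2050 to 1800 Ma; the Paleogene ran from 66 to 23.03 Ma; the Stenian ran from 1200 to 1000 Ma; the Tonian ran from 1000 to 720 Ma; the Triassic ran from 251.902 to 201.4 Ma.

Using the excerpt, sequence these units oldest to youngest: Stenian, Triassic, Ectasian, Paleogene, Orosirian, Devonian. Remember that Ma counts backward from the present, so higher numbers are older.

Orosirian → Ectasian → Stenian → Devonian → Triassic → Paleogene

The oldest of these is Orosirian (starts 2050 Ma) and the youngest is Paleogene (ends 23.03 Ma).
In between, by decreasing start age: Ectasian (1400), Stenian (1200), Devonian (419.2), Triassic (251.902).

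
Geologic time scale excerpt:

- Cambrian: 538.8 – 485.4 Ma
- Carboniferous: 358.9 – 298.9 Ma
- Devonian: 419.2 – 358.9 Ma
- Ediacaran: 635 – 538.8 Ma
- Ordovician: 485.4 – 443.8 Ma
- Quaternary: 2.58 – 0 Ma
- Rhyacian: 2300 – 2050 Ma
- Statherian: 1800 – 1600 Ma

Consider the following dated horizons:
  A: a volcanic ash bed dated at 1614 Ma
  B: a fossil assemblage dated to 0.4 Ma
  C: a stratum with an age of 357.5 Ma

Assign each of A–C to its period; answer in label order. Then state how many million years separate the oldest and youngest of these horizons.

A: 1614 Ma lies in 1800–1600 Ma, so Statherian.
B: 0.4 Ma lies in 2.58–0 Ma, so Quaternary.
C: 357.5 Ma lies in 358.9–298.9 Ma, so Carboniferous.
Oldest = 1614 Ma, youngest = 0.4 Ma → span 1613.6 Myr.

A — Statherian; B — Quaternary; C — Carboniferous; span 1613.6 million years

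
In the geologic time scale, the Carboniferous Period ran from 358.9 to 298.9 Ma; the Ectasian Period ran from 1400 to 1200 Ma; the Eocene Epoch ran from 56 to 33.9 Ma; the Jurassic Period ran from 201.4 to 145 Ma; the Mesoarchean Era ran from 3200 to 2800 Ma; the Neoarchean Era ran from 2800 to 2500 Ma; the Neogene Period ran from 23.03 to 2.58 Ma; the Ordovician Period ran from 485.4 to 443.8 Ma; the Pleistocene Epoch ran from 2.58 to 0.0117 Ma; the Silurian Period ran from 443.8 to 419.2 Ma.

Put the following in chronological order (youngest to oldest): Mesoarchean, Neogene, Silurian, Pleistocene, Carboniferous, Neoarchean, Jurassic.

Pleistocene, then Neogene, then Jurassic, then Carboniferous, then Silurian, then Neoarchean, then Mesoarchean

Sorting by start age (ascending Ma, since larger Ma = older): Pleistocene began 2.58, Neogene began 23.03, Jurassic began 201.4, Carboniferous began 358.9, Silurian began 443.8, Neoarchean began 2800, Mesoarchean began 3200.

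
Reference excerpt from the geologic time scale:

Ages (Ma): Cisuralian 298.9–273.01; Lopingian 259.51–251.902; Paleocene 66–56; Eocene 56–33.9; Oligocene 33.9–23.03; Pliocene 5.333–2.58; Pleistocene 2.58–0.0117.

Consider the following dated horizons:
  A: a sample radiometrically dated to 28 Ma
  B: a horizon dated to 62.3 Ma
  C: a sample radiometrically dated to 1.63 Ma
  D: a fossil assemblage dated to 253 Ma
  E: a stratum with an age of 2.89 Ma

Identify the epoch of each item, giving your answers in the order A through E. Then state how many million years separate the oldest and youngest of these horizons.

A: 28 Ma lies in 33.9–23.03 Ma, so Oligocene.
B: 62.3 Ma lies in 66–56 Ma, so Paleocene.
C: 1.63 Ma lies in 2.58–0.0117 Ma, so Pleistocene.
D: 253 Ma lies in 259.51–251.902 Ma, so Lopingian.
E: 2.89 Ma lies in 5.333–2.58 Ma, so Pliocene.
Oldest = 253 Ma, youngest = 1.63 Ma → span 251.37 Myr.

A — Oligocene; B — Paleocene; C — Pleistocene; D — Lopingian; E — Pliocene; span 251.37 million years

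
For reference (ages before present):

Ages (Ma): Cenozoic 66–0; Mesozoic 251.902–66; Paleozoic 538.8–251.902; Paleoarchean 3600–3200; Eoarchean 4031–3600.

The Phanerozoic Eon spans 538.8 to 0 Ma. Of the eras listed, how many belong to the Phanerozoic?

Eras inside 538.8–0 Ma: Paleozoic, Mesozoic, Cenozoic — 3 in total.

3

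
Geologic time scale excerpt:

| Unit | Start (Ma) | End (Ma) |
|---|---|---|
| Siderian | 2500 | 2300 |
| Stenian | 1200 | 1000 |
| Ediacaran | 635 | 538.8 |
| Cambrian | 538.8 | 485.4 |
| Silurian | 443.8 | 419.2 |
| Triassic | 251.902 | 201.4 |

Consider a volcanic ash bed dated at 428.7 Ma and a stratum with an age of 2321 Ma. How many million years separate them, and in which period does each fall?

Elapsed time: 2321 − 428.7 = 1892.3 Myr.
428.7 Ma lies within 443.8–419.2 Ma: Silurian.
2321 Ma lies within 2500–2300 Ma: Siderian.

1892.3 million years apart; the first in the Silurian, the second in the Siderian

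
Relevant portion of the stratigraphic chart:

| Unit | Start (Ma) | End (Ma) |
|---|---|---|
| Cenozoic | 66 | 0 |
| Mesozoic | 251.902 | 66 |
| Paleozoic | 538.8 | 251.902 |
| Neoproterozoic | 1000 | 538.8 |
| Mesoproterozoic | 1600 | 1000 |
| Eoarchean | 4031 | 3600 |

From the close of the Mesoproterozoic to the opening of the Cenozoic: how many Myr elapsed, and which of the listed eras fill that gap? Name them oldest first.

934 million years; Neoproterozoic, Paleozoic, Mesozoic

End of Mesoproterozoic = 1000 Ma; start of Cenozoic = 66 Ma.
Gap = 1000 − 66 = 934 Myr.
Eras wholly inside 1000–66 Ma: Neoproterozoic (1000–538.8), Paleozoic (538.8–251.902), Mesozoic (251.902–66).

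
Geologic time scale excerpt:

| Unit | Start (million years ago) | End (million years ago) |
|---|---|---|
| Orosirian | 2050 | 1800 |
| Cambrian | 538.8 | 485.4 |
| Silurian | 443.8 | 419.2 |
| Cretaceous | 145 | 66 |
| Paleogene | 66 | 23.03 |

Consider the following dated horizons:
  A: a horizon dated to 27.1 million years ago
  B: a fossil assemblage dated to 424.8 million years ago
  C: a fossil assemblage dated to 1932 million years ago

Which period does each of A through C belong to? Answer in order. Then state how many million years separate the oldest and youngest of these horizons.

A: 27.1 Ma lies in 66–23.03 Ma, so Paleogene.
B: 424.8 Ma lies in 443.8–419.2 Ma, so Silurian.
C: 1932 Ma lies in 2050–1800 Ma, so Orosirian.
Oldest = 1932 Ma, youngest = 27.1 Ma → span 1904.9 Myr.

A — Paleogene; B — Silurian; C — Orosirian; span 1904.9 million years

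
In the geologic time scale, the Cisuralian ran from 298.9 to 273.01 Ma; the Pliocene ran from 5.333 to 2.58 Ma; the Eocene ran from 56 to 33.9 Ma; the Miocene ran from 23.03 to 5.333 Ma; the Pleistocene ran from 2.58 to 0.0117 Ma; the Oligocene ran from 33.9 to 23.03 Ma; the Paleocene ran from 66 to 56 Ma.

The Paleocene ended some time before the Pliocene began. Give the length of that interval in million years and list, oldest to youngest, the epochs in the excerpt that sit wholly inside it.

The Paleocene closes at 56 Ma and the Pliocene opens at 5.333 Ma, so the interval is 56 − 5.333 = 50.667 Myr.
An epoch fits inside if it starts at or after 56 Ma and ends at or before 5.333 Ma; oldest first that gives Eocene, Oligocene, Miocene.

50.667 million years; Eocene, Oligocene, Miocene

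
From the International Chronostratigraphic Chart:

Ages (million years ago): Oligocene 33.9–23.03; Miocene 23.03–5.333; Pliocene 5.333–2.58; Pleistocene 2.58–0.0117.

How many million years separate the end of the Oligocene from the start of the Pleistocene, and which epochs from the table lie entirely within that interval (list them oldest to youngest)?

End of Oligocene = 23.03 Ma; start of Pleistocene = 2.58 Ma.
Gap = 23.03 − 2.58 = 20.45 Myr.
Epochs wholly inside 23.03–2.58 Ma: Miocene (23.03–5.333), Pliocene (5.333–2.58).

20.45 million years; Miocene, Pliocene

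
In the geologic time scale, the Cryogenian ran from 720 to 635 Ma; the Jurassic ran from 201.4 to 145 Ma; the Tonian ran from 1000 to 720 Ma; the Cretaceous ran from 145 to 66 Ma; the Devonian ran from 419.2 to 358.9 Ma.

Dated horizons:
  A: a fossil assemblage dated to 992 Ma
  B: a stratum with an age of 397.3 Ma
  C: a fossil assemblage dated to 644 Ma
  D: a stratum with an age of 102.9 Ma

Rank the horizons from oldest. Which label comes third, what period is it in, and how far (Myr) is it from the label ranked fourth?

B, in the Devonian; 294.4 million years to D

Sorted oldest-first by Ma: A (992), C (644), B (397.3), D (102.9).
The third oldest is B at 397.3 Ma, which lies in 419.2–358.9 Ma: the Devonian.
The fourth oldest is D at 102.9 Ma; separation = |397.3 − 102.9| = 294.4 Myr.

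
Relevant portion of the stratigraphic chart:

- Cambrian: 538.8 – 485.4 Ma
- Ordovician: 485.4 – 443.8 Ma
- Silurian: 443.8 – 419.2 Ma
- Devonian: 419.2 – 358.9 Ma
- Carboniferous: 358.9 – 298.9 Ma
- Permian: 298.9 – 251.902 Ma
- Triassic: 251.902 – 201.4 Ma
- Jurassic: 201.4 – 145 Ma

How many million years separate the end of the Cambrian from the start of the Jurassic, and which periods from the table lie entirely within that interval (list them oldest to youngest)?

284 million years; Ordovician, Silurian, Devonian, Carboniferous, Permian, Triassic

The Cambrian closes at 485.4 Ma and the Jurassic opens at 201.4 Ma, so the interval is 485.4 − 201.4 = 284 Myr.
A period fits inside if it starts at or after 485.4 Ma and ends at or before 201.4 Ma; oldest first that gives Ordovician, Silurian, Devonian, Carboniferous, Permian, Triassic.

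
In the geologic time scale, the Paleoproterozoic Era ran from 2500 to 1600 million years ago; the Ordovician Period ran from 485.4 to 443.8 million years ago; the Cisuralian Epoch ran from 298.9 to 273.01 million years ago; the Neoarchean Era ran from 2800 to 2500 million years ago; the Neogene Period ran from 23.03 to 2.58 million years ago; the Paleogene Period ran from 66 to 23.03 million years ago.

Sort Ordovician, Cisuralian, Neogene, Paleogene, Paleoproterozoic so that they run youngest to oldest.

Sorting by start age (ascending Ma, since larger Ma = older): Neogene began 23.03, Paleogene began 66, Cisuralian began 298.9, Ordovician began 485.4, Paleoproterozoic began 2500.

Neogene → Paleogene → Cisuralian → Ordovician → Paleoproterozoic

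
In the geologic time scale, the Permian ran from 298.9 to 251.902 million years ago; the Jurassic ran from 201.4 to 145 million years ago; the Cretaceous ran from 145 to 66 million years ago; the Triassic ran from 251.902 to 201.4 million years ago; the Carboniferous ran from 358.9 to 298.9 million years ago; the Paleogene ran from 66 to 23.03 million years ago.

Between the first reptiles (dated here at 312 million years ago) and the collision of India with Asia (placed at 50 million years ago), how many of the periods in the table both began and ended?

4

312 Ma sits inside the Carboniferous (358.9–298.9) and 50 Ma inside the Paleogene (66–23.03); neither of those is wholly between the two dates.
The listed periods lying completely between them are Permian, Triassic, Jurassic, Cretaceous — 4 in all.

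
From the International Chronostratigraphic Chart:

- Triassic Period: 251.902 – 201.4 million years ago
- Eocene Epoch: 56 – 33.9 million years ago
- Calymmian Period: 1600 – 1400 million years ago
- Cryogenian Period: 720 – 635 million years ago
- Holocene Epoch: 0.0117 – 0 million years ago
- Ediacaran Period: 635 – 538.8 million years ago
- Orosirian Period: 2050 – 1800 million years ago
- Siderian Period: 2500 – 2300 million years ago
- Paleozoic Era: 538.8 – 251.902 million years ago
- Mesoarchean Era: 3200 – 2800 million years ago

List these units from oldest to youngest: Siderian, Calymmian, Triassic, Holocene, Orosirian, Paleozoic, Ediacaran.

Siderian → Orosirian → Calymmian → Ediacaran → Paleozoic → Triassic → Holocene

Read off each span (Ma): Siderian 2500–2300; Calymmian 1600–1400; Triassic 251.902–201.4; Holocene 0.0117–0; Orosirian 2050–1800; Paleozoic 538.8–251.902; Ediacaran 635–538.8.
Larger Ma is older, so oldest→youngest is Siderian, Orosirian, Calymmian, Ediacaran, Paleozoic, Triassic, Holocene.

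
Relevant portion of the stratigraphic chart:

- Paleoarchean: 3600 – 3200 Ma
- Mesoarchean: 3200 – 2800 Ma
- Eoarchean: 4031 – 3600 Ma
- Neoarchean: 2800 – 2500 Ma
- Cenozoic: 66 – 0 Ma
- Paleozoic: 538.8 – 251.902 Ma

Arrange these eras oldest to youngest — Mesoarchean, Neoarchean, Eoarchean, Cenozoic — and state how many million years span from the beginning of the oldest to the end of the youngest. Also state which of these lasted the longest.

Eoarchean, Mesoarchean, Neoarchean, Cenozoic; total span 4031 Myr; longest is Eoarchean

Start ages (Ma): Eoarchean 4031, Mesoarchean 3200, Neoarchean 2800, Cenozoic 66.
Ordered oldest to youngest: Eoarchean, Mesoarchean, Neoarchean, Cenozoic.
Span = 4031 − 0 = 4031 Myr.
Durations: Neoarchean 300, Eoarchean 431, Cenozoic 66, Mesoarchean 400 → longest is Eoarchean (431 Myr).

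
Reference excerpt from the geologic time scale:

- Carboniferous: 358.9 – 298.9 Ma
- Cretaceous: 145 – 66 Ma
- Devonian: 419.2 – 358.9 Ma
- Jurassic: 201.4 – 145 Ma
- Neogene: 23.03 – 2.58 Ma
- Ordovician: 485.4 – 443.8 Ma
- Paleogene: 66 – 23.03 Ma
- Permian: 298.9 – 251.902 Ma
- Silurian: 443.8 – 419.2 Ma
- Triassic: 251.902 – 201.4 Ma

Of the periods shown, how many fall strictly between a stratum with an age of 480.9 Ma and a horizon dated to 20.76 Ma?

The older date is 480.9 Ma and the younger is 20.76 Ma.
Periods with start < 480.9 and end > 20.76 Ma: Silurian (443.8–419.2), Devonian (419.2–358.9), Carboniferous (358.9–298.9), Permian (298.9–251.902), Triassic (251.902–201.4), Jurassic (201.4–145), Cretaceous (145–66), Paleogene (66–23.03).
That is 8 complete periods.

8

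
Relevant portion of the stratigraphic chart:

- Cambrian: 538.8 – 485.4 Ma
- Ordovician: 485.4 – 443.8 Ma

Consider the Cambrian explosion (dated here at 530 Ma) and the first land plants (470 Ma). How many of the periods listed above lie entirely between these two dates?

Checking each listed span, none has both start < 530 Ma and end > 470 Ma — every period straddles one of the two dates or lies outside them — so the count is 0.

0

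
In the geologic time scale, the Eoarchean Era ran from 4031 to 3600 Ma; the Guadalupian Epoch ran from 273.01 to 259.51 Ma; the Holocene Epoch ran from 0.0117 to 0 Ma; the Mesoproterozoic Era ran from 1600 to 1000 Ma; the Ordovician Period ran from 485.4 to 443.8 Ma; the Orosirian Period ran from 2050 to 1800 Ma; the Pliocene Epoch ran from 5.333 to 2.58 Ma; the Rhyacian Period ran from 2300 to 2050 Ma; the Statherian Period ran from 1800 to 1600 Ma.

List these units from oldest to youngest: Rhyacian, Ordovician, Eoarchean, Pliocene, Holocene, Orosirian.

The oldest of these is Eoarchean (starts 4031 Ma) and the youngest is Holocene (ends 0 Ma).
In between, by decreasing start age: Rhyacian (2300), Orosirian (2050), Ordovician (485.4), Pliocene (5.333).

Eoarchean, then Rhyacian, then Orosirian, then Ordovician, then Pliocene, then Holocene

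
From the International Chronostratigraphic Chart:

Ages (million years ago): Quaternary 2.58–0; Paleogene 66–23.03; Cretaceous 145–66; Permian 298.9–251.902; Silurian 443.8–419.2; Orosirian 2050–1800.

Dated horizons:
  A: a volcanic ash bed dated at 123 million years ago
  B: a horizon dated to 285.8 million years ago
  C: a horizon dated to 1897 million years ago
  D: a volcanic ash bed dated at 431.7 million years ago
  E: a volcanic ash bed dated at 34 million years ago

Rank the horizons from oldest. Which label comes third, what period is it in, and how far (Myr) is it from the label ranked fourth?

B, in the Permian; 162.8 million years to A

Sorted oldest-first by Ma: C (1897), D (431.7), B (285.8), A (123), E (34).
The third oldest is B at 285.8 Ma, which lies in 298.9–251.902 Ma: the Permian.
The fourth oldest is A at 123 Ma; separation = |285.8 − 123| = 162.8 Myr.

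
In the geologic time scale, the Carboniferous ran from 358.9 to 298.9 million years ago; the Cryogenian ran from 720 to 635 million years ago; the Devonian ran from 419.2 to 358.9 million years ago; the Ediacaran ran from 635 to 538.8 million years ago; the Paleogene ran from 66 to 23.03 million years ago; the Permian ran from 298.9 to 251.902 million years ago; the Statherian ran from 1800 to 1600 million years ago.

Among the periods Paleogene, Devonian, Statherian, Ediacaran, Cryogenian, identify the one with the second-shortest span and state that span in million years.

Devonian, 60.3 million years

Start − end for each: Paleogene 66 − 23.03 = 42.97; Devonian 419.2 − 358.9 = 60.3; Statherian 1800 − 1600 = 200; Ediacaran 635 − 538.8 = 96.2; Cryogenian 720 − 635 = 85.
Ranking these from shortest: Paleogene < Devonian < Cryogenian < Ediacaran < Statherian.
Position 2 in that ranking is Devonian, which lasted 60.3 Myr.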